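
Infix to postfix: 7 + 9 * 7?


* has higher precedence, evaluate 9*7 first
Postfix: 7 9 7 * +


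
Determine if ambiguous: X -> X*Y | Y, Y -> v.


precedence layered via separate nonterminal Y: deterministic
Unambiguous


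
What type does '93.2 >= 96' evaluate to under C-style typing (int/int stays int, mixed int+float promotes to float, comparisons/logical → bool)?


Operand types: float >= int
Rule: comparison yields bool
Result type: bool


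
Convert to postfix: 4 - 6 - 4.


Left to right (same or higher precedence on left)
Postfix: 4 6 - 4 -


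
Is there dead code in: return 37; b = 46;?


statement follows a return and is unreachable
Dead: 'b = 46'


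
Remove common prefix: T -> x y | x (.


Common prefix: 'x'
Factored: T -> x T', T' -> y | (


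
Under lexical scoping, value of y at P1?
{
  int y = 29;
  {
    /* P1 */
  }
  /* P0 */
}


P1's block does not declare y; resolves to the enclosing declaration at depth 0
y = 29


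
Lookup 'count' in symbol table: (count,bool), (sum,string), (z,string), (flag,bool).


Lookup 'count' → type bool


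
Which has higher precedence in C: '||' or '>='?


'>=' is relational (level 7); '||' is logical OR (level 1)
Higher level binds tighter
'>=' has higher precedence than '||'


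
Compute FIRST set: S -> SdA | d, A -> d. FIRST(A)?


Per alternative of A: FIRST(d) = {d}
FIRST(A) = {d}


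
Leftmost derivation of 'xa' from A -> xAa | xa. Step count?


Derivation: A => xa
Steps: 1


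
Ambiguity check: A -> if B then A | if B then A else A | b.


dangling else: 'if B then if B then b else b' parses two ways
Ambiguous


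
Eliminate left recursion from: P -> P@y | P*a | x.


Left-recursive alternatives: P@y, P*a; non-recursive: x
Introduce P': P -> xP', P' -> @yP' | *aP' | ε


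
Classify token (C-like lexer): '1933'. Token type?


Pattern: digits only
Type: INTEGER_LITERAL


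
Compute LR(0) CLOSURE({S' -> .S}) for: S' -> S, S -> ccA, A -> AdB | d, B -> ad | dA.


Start: S' -> .S
For each item with dot before a nonterminal B, add B -> .γ for every B-production
Closure: [S' -> .S, S -> .ccA]


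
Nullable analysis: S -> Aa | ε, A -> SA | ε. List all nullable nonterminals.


A nonterminal is nullable iff some alternative derives ε (directly, or every symbol in it is nullable)
Nullable: {A, S}


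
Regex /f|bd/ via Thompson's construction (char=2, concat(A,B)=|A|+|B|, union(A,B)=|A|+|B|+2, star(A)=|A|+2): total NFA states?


Syntax tree has 3 char leaf(s), 1 union(s), 0 star(s)
chars contribute 3×2 = 6; each union adds +2; each star adds +2
Total: 6 + 2 + 0 = 8 states


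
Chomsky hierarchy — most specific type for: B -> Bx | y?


Left-linear: every RHS is a terminal or one nonterminal followed by a terminal
Classification: Type 3 (Regular)


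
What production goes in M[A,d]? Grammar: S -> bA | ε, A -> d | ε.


For [A, d]: 'd' ∈ FIRST(d)
Entry: A -> d


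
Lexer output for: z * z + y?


Scan left to right, longest-match per lexeme
Tokens: ID(z), OP(*), ID(z), OP(+), ID(y)


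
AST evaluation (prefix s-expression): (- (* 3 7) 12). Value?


Evaluate inner: (* 3 7) = 21
Evaluate root: (- 21 12) = 9
Result: 9


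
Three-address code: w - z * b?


Break into single-operator statements:
t1 = z * b
t2 = w - t1


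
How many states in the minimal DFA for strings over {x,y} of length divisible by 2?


Track length mod 2: states 0..1, accept at 0
Minimal DFA: 2 states


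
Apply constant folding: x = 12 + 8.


12 + 8 = 20 at compile time
Optimized: x = 20


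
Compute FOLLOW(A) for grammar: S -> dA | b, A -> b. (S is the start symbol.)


$ ∈ FOLLOW(S). For each A -> αBβ: add FIRST(β)\{ε} to FOLLOW(B); if β nullable, add FOLLOW(A).
FOLLOW(A) = {$}


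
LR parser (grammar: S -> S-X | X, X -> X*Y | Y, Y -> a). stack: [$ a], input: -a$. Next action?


'a' on top is the handle for Y -> a
Action: reduce (Y -> a)


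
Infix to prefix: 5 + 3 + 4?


left-to-right (same/higher precedence on left): tree is (+ (+ 5 3) 4)
Prefix: + + 5 3 4


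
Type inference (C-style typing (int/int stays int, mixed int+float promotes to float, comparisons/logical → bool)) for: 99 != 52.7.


Operand types: int != float
Rule: comparison yields bool
Result type: bool


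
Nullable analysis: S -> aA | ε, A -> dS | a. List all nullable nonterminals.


A nonterminal is nullable iff some alternative derives ε (directly, or every symbol in it is nullable)
Nullable: {S}


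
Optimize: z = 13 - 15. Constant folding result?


13 - 15 = -2 at compile time
Optimized: z = -2


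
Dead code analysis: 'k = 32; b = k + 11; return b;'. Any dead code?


k is read by b's definition; b is returned
No dead code


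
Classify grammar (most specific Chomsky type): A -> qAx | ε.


Single nonterminal LHS, but q^n x^n is not regular
Classification: Type 2 (Context-Free)


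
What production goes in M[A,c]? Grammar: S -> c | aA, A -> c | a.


For [A, c]: 'c' ∈ FIRST(c)
Entry: A -> c


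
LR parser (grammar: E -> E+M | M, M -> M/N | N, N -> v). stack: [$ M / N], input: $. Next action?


handle 'M/N' on top
Action: reduce (M -> M/N)


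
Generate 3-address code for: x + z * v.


Break into single-operator statements:
t1 = z * v
t2 = x + t1


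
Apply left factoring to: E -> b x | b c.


Common prefix: 'b'
Factored: E -> b E', E' -> x | c


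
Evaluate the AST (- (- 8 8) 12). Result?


Evaluate inner: (- 8 8) = 0
Evaluate root: (- 0 12) = -12
Result: -12


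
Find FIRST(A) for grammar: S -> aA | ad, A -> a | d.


Per alternative of A: FIRST(a) = {a}; FIRST(d) = {d}
FIRST(A) = {a, d}


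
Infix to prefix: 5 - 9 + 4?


left-to-right (same/higher precedence on left): tree is (+ (- 5 9) 4)
Prefix: + - 5 9 4


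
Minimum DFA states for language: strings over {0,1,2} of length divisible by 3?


Track length mod 3: states 0..2, accept at 0
Minimal DFA: 3 states


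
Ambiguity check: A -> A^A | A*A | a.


'a^a*a' has two parse trees (no precedence encoded between ^ and *)
Ambiguous


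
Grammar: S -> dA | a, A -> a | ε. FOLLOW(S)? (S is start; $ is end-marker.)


$ ∈ FOLLOW(S). For each A -> αBβ: add FIRST(β)\{ε} to FOLLOW(B); if β nullable, add FOLLOW(A).
FOLLOW(S) = {$}


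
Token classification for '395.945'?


Pattern: digits with a decimal point
Type: FLOAT_LITERAL


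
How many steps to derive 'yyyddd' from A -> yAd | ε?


Derivation: A => yAd => yyAdd => yyyAddd => yyyddd
Steps: 4


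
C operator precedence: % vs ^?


'%' is multiplicative (level 10); '^' is bitwise XOR (level 4)
Higher level binds tighter
'%' has higher precedence than '^'


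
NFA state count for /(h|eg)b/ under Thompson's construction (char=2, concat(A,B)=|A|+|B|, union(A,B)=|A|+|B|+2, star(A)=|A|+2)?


Syntax tree has 4 char leaf(s), 1 union(s), 0 star(s)
chars contribute 4×2 = 8; each union adds +2; each star adds +2
Total: 8 + 2 + 0 = 10 states


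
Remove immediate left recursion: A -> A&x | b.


Left-recursive alternatives: A&x; non-recursive: b
Introduce A': A -> bA', A' -> &xA' | ε


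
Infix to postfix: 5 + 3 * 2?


* has higher precedence, evaluate 3*2 first
Postfix: 5 3 2 * +


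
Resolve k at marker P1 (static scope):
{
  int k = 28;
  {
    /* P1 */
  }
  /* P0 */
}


P1's block does not declare k; resolves to the enclosing declaration at depth 0
k = 28


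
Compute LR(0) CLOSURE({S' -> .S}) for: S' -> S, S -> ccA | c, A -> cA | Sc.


Start: S' -> .S
For each item with dot before a nonterminal B, add B -> .γ for every B-production
Closure: [S' -> .S, S -> .ccA, S -> .c]


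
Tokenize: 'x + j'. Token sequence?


Scan left to right, longest-match per lexeme
Tokens: ID(x), OP(+), ID(j)


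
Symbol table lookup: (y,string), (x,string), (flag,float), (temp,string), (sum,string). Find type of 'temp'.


Lookup 'temp' → type string


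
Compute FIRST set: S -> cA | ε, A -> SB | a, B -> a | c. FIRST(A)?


Per alternative of A: FIRST(SB) = {a, c}; FIRST(a) = {a}
FIRST(A) = {a, c}


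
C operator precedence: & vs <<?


'<<' is shift (level 8); '&' is bitwise AND (level 5)
Higher level binds tighter
'<<' has higher precedence than '&'


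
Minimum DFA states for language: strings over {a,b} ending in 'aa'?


Track the longest suffix of input matching a prefix of 'aa': 3 classes (prefixes of length 0..2)
Minimal DFA: 3 states


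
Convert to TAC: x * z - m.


Break into single-operator statements:
t1 = x * z
t2 = t1 - m


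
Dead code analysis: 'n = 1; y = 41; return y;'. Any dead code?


n is assigned but never read
Dead: 'n = 1'


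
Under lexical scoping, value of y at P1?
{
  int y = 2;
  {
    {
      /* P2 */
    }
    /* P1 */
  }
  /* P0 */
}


P1's block does not declare y; resolves to the enclosing declaration at depth 0
y = 2


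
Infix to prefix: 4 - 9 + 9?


left-to-right (same/higher precedence on left): tree is (+ (- 4 9) 9)
Prefix: + - 4 9 9


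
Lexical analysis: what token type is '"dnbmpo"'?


Pattern: double-quoted sequence
Type: STRING_LITERAL


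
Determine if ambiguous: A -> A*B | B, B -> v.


precedence layered via separate nonterminal B: deterministic
Unambiguous


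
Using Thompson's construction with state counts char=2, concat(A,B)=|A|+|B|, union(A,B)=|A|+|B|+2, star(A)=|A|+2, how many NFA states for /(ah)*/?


Syntax tree has 2 char leaf(s), 0 union(s), 1 star(s)
chars contribute 2×2 = 4; each union adds +2; each star adds +2
Total: 4 + 0 + 2 = 6 states


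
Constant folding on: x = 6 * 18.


6 * 18 = 108 at compile time
Optimized: x = 108


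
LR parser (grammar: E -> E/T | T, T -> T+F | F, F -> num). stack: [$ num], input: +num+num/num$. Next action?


'num' on top is the handle for F -> num
Action: reduce (F -> num)


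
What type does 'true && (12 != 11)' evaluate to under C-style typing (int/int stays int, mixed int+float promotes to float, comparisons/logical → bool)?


Operand types: bool && bool
Rule: logical operators take bool operands and yield bool
Result type: bool


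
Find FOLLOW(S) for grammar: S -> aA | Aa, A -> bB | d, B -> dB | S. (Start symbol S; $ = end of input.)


$ ∈ FOLLOW(S). For each A -> αBβ: add FIRST(β)\{ε} to FOLLOW(B); if β nullable, add FOLLOW(A).
FOLLOW(S) = {$, a}


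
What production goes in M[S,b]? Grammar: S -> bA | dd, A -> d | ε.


For [S, b]: 'b' ∈ FIRST(bA)
Entry: S -> bA


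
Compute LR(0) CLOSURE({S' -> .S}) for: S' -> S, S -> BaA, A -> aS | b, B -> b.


Start: S' -> .S
For each item with dot before a nonterminal B, add B -> .γ for every B-production
Closure: [S' -> .S, S -> .BaA, B -> .b]


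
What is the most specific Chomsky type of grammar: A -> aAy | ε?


Single nonterminal LHS, but a^n y^n is not regular
Classification: Type 2 (Context-Free)


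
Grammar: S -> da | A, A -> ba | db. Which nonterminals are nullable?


A nonterminal is nullable iff some alternative derives ε (directly, or every symbol in it is nullable)
Nullable: {}


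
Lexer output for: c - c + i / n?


Scan left to right, longest-match per lexeme
Tokens: ID(c), OP(-), ID(c), OP(+), ID(i), OP(/), ID(n)


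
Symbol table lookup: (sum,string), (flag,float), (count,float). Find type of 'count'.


Lookup 'count' → type float


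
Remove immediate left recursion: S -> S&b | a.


Left-recursive alternatives: S&b; non-recursive: a
Introduce S': S -> aS', S' -> &bS' | ε


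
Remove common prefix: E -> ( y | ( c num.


Common prefix: '('
Factored: E -> ( E', E' -> y | c num


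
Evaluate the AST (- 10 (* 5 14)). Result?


Evaluate inner: (* 5 14) = 70
Evaluate root: (- 10 70) = -60
Result: -60


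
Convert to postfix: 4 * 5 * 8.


Left to right (same or higher precedence on left)
Postfix: 4 5 * 8 *


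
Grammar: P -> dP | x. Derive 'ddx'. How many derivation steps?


Derivation: P => dP => ddP => ddx
Steps: 3


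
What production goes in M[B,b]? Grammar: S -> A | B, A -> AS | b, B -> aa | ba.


For [B, b]: 'b' ∈ FIRST(ba)
Entry: B -> ba


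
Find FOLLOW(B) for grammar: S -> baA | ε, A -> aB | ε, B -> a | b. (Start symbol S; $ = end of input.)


$ ∈ FOLLOW(S). For each A -> αBβ: add FIRST(β)\{ε} to FOLLOW(B); if β nullable, add FOLLOW(A).
FOLLOW(B) = {$}


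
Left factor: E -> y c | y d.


Common prefix: 'y'
Factored: E -> y E', E' -> c | d


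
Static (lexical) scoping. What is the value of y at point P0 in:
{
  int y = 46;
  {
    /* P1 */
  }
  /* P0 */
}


y declared in the same block as P0
y = 46


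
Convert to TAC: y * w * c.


Break into single-operator statements:
t1 = y * w
t2 = t1 * c


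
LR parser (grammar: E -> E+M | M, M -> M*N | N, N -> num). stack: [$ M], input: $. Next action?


lookahead ∉ {*} so M won't extend; reduce E -> M
Action: reduce (E -> M)


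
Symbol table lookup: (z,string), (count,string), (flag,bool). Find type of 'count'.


Lookup 'count' → type string


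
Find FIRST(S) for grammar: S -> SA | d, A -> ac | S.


Per alternative of S: FIRST(SA) = {d}; FIRST(d) = {d}
FIRST(S) = {d}


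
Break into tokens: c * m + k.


Scan left to right, longest-match per lexeme
Tokens: ID(c), OP(*), ID(m), OP(+), ID(k)


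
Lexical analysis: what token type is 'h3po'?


Pattern: letter/underscore followed by alphanumerics, not a keyword
Type: IDENTIFIER


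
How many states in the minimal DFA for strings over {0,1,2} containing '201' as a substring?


KMP-style automaton: 3 progress states + 1 absorbing accept = 4
Minimal DFA: 4 states


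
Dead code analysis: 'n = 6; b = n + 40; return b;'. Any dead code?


n is read by b's definition; b is returned
No dead code


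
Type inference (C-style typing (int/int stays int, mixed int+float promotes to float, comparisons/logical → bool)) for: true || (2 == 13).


Operand types: bool || bool
Rule: logical operators take bool operands and yield bool
Result type: bool


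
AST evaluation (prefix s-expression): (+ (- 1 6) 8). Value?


Evaluate inner: (- 1 6) = -5
Evaluate root: (+ -5 8) = 3
Result: 3


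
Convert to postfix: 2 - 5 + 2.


Left to right (same or higher precedence on left)
Postfix: 2 5 - 2 +


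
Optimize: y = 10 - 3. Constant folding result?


10 - 3 = 7 at compile time
Optimized: y = 7


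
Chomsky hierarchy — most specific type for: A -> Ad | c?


Left-linear: every RHS is a terminal or one nonterminal followed by a terminal
Classification: Type 3 (Regular)


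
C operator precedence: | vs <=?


'<=' is relational (level 7); '|' is bitwise OR (level 3)
Higher level binds tighter
'<=' has higher precedence than '|'


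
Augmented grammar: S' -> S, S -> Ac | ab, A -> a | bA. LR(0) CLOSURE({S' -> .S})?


Start: S' -> .S
For each item with dot before a nonterminal B, add B -> .γ for every B-production
Closure: [S' -> .S, S -> .Ac, S -> .ab, A -> .a, A -> .bA]


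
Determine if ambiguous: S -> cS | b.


right-linear, alternatives start with distinct terminals 'c' vs 'b': unique leftmost derivation
Unambiguous


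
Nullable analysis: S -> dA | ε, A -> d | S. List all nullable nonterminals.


A nonterminal is nullable iff some alternative derives ε (directly, or every symbol in it is nullable)
Nullable: {A, S}


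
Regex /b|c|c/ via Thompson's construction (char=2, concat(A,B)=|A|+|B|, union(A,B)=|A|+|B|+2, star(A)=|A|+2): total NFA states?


Syntax tree has 3 char leaf(s), 2 union(s), 0 star(s)
chars contribute 3×2 = 6; each union adds +2; each star adds +2
Total: 6 + 4 + 0 = 10 states


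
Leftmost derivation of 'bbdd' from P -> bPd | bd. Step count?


Derivation: P => bPd => bbdd
Steps: 2


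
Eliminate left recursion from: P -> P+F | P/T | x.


Left-recursive alternatives: P+F, P/T; non-recursive: x
Introduce P': P -> xP', P' -> +FP' | /TP' | ε


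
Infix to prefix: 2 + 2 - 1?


left-to-right (same/higher precedence on left): tree is (- (+ 2 2) 1)
Prefix: - + 2 2 1


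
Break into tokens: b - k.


Scan left to right, longest-match per lexeme
Tokens: ID(b), OP(-), ID(k)


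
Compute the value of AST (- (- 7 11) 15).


Evaluate inner: (- 7 11) = -4
Evaluate root: (- -4 15) = -19
Result: -19


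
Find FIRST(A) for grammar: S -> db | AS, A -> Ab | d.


Per alternative of A: FIRST(Ab) = {d}; FIRST(d) = {d}
FIRST(A) = {d}


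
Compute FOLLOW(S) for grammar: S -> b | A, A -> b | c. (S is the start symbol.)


$ ∈ FOLLOW(S). For each A -> αBβ: add FIRST(β)\{ε} to FOLLOW(B); if β nullable, add FOLLOW(A).
FOLLOW(S) = {$}


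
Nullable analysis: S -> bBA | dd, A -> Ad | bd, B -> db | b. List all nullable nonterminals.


A nonterminal is nullable iff some alternative derives ε (directly, or every symbol in it is nullable)
Nullable: {}


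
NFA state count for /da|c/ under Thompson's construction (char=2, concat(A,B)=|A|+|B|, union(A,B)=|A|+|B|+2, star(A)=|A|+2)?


Syntax tree has 3 char leaf(s), 1 union(s), 0 star(s)
chars contribute 3×2 = 6; each union adds +2; each star adds +2
Total: 6 + 2 + 0 = 8 states


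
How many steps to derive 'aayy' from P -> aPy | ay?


Derivation: P => aPy => aayy
Steps: 2


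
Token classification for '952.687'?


Pattern: digits with a decimal point
Type: FLOAT_LITERAL


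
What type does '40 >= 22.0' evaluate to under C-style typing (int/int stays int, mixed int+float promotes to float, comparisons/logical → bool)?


Operand types: int >= float
Rule: comparison yields bool
Result type: bool


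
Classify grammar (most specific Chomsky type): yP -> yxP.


LHS has context (more than one symbol) and |LHS| ≤ |RHS|
Classification: Type 1 (Context-Sensitive)


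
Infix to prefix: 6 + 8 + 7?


left-to-right (same/higher precedence on left): tree is (+ (+ 6 8) 7)
Prefix: + + 6 8 7


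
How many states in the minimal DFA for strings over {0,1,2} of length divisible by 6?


Track length mod 6: states 0..5, accept at 0
Minimal DFA: 6 states


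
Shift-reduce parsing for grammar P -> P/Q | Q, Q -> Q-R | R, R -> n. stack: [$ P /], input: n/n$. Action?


no handle ('P/' is not any RHS); shift 'n'
Action: shift


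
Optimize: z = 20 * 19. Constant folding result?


20 * 19 = 380 at compile time
Optimized: z = 380


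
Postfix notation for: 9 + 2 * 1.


* has higher precedence, evaluate 2*1 first
Postfix: 9 2 1 * +


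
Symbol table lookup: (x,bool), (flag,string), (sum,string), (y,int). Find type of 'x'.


Lookup 'x' → type bool


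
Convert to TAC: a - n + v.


Break into single-operator statements:
t1 = a - n
t2 = t1 + v


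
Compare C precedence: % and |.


'%' is multiplicative (level 10); '|' is bitwise OR (level 3)
Higher level binds tighter
'%' has higher precedence than '|'


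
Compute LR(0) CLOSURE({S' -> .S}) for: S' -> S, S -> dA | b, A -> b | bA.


Start: S' -> .S
For each item with dot before a nonterminal B, add B -> .γ for every B-production
Closure: [S' -> .S, S -> .dA, S -> .b]


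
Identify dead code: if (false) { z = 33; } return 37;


condition is constant false, so the whole block is unreachable
Dead: 'if (false) { z = 33; }'


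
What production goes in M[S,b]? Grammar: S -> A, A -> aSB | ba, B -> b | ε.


For [S, b]: 'b' ∈ FIRST(A)
Entry: S -> A


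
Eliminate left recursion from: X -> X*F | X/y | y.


Left-recursive alternatives: X*F, X/y; non-recursive: y
Introduce X': X -> yX', X' -> *FX' | /yX' | ε


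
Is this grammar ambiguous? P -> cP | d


right-linear, alternatives start with distinct terminals 'c' vs 'd': unique leftmost derivation
Unambiguous


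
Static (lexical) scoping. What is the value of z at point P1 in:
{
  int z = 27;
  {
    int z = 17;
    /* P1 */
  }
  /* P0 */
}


z declared in the same block as P1
z = 17


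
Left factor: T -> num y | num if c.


Common prefix: 'num'
Factored: T -> num T', T' -> y | if c


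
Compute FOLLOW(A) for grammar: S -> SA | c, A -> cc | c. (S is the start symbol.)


$ ∈ FOLLOW(S). For each A -> αBβ: add FIRST(β)\{ε} to FOLLOW(B); if β nullable, add FOLLOW(A).
FOLLOW(A) = {$, c}


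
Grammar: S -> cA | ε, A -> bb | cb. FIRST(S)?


Per alternative of S: FIRST(cA) = {c}; FIRST(ε) = {ε}
FIRST(S) = {c, ε}


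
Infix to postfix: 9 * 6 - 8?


Left to right (same or higher precedence on left)
Postfix: 9 6 * 8 -


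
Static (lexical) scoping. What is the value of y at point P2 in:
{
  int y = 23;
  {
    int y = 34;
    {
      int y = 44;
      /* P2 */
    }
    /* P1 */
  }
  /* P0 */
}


y declared in the same block as P2
y = 44


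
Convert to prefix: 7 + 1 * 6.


'*' binds tighter: tree is (+ 7 (* 1 6))
Prefix: + 7 * 1 6


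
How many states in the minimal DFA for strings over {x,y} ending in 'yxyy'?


Track the longest suffix of input matching a prefix of 'yxyy': 5 classes (prefixes of length 0..4)
Minimal DFA: 5 states


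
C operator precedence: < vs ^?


'<' is relational (level 7); '^' is bitwise XOR (level 4)
Higher level binds tighter
'<' has higher precedence than '^'


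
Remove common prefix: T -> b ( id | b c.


Common prefix: 'b'
Factored: T -> b T', T' -> ( id | c


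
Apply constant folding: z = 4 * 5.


4 * 5 = 20 at compile time
Optimized: z = 20


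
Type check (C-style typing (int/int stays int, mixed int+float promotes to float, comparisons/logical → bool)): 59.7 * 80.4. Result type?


Operand types: float * float
Rule: mixed int/float promotes to float; int/int stays int
Result type: float


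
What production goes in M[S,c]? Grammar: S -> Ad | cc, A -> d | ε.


For [S, c]: 'c' ∈ FIRST(cc)
Entry: S -> cc


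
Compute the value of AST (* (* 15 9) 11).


Evaluate inner: (* 15 9) = 135
Evaluate root: (* 135 11) = 1485
Result: 1485


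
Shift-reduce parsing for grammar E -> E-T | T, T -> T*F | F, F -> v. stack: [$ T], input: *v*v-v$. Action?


shift '*' to continue T -> T*F
Action: shift


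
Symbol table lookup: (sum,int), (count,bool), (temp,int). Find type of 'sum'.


Lookup 'sum' → type int


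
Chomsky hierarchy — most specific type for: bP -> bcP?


LHS has context (more than one symbol) and |LHS| ≤ |RHS|
Classification: Type 1 (Context-Sensitive)


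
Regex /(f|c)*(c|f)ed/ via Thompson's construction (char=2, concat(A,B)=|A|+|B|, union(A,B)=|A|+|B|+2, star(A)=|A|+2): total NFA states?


Syntax tree has 6 char leaf(s), 2 union(s), 1 star(s)
chars contribute 6×2 = 12; each union adds +2; each star adds +2
Total: 12 + 4 + 2 = 18 states


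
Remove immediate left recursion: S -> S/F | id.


Left-recursive alternatives: S/F; non-recursive: id
Introduce S': S -> idS', S' -> /FS' | ε


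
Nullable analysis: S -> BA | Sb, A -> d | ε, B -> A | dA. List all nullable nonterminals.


A nonterminal is nullable iff some alternative derives ε (directly, or every symbol in it is nullable)
Nullable: {A, B, S}


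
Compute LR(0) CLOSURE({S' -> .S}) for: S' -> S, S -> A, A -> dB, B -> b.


Start: S' -> .S
For each item with dot before a nonterminal B, add B -> .γ for every B-production
Closure: [S' -> .S, S -> .A, A -> .dB]


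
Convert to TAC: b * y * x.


Break into single-operator statements:
t1 = b * y
t2 = t1 * x


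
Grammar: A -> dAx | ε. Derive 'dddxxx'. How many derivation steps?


Derivation: A => dAx => ddAxx => dddAxxx => dddxxx
Steps: 4


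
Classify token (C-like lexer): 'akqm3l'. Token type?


Pattern: letter/underscore followed by alphanumerics, not a keyword
Type: IDENTIFIER


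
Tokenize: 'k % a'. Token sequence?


Scan left to right, longest-match per lexeme
Tokens: ID(k), OP(%), ID(a)


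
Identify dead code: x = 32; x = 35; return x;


first assignment to x is overwritten before any read
Dead: 'x = 32'


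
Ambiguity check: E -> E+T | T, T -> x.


precedence layered via separate nonterminal T: deterministic
Unambiguous


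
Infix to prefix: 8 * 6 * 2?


left-to-right (same/higher precedence on left): tree is (* (* 8 6) 2)
Prefix: * * 8 6 2


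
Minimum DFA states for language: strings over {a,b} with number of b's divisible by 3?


Track (count of b) mod 3: states 0..2, accept at 0
Minimal DFA: 3 states


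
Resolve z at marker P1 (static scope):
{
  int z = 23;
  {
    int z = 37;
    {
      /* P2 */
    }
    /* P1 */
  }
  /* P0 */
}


z declared in the same block as P1
z = 37


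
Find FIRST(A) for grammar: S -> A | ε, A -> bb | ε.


Per alternative of A: FIRST(bb) = {b}; FIRST(ε) = {ε}
FIRST(A) = {b, ε}


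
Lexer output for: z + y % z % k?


Scan left to right, longest-match per lexeme
Tokens: ID(z), OP(+), ID(y), OP(%), ID(z), OP(%), ID(k)


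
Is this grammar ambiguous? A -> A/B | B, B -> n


precedence layered via separate nonterminal B: deterministic
Unambiguous


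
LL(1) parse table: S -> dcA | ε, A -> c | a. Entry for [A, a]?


For [A, a]: 'a' ∈ FIRST(a)
Entry: A -> a


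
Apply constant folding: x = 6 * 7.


6 * 7 = 42 at compile time
Optimized: x = 42


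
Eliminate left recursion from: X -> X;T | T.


Left-recursive alternatives: X;T; non-recursive: T
Introduce X': X -> TX', X' -> ;TX' | ε


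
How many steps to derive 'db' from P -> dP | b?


Derivation: P => dP => db
Steps: 2


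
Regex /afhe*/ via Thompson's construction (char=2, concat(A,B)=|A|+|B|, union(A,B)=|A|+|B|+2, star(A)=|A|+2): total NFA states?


Syntax tree has 4 char leaf(s), 0 union(s), 1 star(s)
chars contribute 4×2 = 8; each union adds +2; each star adds +2
Total: 8 + 0 + 2 = 10 states


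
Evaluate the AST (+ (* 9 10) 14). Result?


Evaluate inner: (* 9 10) = 90
Evaluate root: (+ 90 14) = 104
Result: 104


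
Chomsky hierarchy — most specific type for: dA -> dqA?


LHS has context (more than one symbol) and |LHS| ≤ |RHS|
Classification: Type 1 (Context-Sensitive)


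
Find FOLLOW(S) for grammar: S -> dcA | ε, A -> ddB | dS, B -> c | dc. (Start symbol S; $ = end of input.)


$ ∈ FOLLOW(S). For each A -> αBβ: add FIRST(β)\{ε} to FOLLOW(B); if β nullable, add FOLLOW(A).
FOLLOW(S) = {$}


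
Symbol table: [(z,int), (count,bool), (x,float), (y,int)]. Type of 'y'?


Lookup 'y' → type int


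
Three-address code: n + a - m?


Break into single-operator statements:
t1 = n + a
t2 = t1 - m


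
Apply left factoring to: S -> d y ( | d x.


Common prefix: 'd'
Factored: S -> d S', S' -> y ( | x


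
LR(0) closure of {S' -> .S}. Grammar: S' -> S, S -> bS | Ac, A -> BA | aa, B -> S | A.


Start: S' -> .S
For each item with dot before a nonterminal B, add B -> .γ for every B-production
Closure: [S' -> .S, S -> .bS, S -> .Ac, A -> .BA, A -> .aa, B -> .S, B -> .A]


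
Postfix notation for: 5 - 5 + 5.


Left to right (same or higher precedence on left)
Postfix: 5 5 - 5 +


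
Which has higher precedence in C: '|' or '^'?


'^' is bitwise XOR (level 4); '|' is bitwise OR (level 3)
Higher level binds tighter
'^' has higher precedence than '|'


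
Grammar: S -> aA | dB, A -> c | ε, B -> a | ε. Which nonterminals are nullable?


A nonterminal is nullable iff some alternative derives ε (directly, or every symbol in it is nullable)
Nullable: {A, B}


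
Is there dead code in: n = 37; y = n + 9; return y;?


n is read by y's definition; y is returned
No dead code


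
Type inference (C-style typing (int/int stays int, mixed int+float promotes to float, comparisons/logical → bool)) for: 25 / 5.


Operand types: int / int
Rule: mixed int/float promotes to float; int/int stays int
Result type: int


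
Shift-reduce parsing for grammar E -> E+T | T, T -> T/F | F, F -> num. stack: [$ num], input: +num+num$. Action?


'num' on top is the handle for F -> num
Action: reduce (F -> num)


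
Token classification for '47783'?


Pattern: digits only
Type: INTEGER_LITERAL


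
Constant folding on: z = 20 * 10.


20 * 10 = 200 at compile time
Optimized: z = 200


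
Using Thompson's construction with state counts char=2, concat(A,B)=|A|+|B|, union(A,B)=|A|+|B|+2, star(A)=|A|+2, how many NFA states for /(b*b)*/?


Syntax tree has 2 char leaf(s), 0 union(s), 2 star(s)
chars contribute 2×2 = 4; each union adds +2; each star adds +2
Total: 4 + 0 + 4 = 8 states


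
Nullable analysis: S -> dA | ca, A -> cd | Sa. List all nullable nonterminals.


A nonterminal is nullable iff some alternative derives ε (directly, or every symbol in it is nullable)
Nullable: {}


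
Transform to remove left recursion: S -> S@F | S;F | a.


Left-recursive alternatives: S@F, S;F; non-recursive: a
Introduce S': S -> aS', S' -> @FS' | ;FS' | ε


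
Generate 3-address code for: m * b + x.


Break into single-operator statements:
t1 = m * b
t2 = t1 + x


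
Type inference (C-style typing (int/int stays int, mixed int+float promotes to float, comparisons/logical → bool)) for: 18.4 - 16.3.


Operand types: float - float
Rule: mixed int/float promotes to float; int/int stays int
Result type: float


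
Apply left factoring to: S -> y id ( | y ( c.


Common prefix: 'y'
Factored: S -> y S', S' -> id ( | ( c


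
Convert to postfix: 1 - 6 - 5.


Left to right (same or higher precedence on left)
Postfix: 1 6 - 5 -


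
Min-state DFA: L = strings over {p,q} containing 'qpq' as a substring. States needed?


KMP-style automaton: 3 progress states + 1 absorbing accept = 4
Minimal DFA: 4 states


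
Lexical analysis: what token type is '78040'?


Pattern: digits only
Type: INTEGER_LITERAL


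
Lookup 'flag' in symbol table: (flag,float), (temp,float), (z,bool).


Lookup 'flag' → type float


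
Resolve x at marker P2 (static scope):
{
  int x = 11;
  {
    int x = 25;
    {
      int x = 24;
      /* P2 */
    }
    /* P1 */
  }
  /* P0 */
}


x declared in the same block as P2
x = 24


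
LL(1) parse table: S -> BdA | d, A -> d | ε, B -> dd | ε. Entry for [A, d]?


For [A, d]: 'd' ∈ FIRST(d)
Entry: A -> d


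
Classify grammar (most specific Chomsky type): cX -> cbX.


LHS has context (more than one symbol) and |LHS| ≤ |RHS|
Classification: Type 1 (Context-Sensitive)


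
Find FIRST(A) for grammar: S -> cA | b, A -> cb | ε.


Per alternative of A: FIRST(cb) = {c}; FIRST(ε) = {ε}
FIRST(A) = {c, ε}


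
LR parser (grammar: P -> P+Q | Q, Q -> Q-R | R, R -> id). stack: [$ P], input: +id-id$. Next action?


shift '+' to continue P -> P+Q
Action: shift


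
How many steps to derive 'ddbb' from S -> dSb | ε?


Derivation: S => dSb => ddSbb => ddbb
Steps: 3


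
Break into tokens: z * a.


Scan left to right, longest-match per lexeme
Tokens: ID(z), OP(*), ID(a)


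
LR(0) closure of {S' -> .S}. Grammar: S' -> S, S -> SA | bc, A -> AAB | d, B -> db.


Start: S' -> .S
For each item with dot before a nonterminal B, add B -> .γ for every B-production
Closure: [S' -> .S, S -> .SA, S -> .bc]


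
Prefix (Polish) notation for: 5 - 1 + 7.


left-to-right (same/higher precedence on left): tree is (+ (- 5 1) 7)
Prefix: + - 5 1 7


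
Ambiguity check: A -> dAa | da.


balanced d^n…a^n: each string has a unique parse
Unambiguous


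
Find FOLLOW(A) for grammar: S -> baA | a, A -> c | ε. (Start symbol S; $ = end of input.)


$ ∈ FOLLOW(S). For each A -> αBβ: add FIRST(β)\{ε} to FOLLOW(B); if β nullable, add FOLLOW(A).
FOLLOW(A) = {$}


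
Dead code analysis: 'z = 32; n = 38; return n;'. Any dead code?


z is assigned but never read
Dead: 'z = 32'


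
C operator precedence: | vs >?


'>' is relational (level 7); '|' is bitwise OR (level 3)
Higher level binds tighter
'>' has higher precedence than '|'


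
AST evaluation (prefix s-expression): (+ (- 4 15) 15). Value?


Evaluate inner: (- 4 15) = -11
Evaluate root: (+ -11 15) = 4
Result: 4


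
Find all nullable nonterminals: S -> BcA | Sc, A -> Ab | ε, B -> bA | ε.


A nonterminal is nullable iff some alternative derives ε (directly, or every symbol in it is nullable)
Nullable: {A, B}


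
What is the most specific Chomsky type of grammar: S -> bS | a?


Right-linear: every RHS is a terminal or a terminal followed by one nonterminal
Classification: Type 3 (Regular)


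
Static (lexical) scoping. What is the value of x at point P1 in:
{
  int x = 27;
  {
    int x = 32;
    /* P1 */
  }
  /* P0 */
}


x declared in the same block as P1
x = 32


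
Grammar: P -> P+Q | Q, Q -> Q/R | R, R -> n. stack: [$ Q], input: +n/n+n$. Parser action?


lookahead ∉ {/} so Q won't extend; reduce P -> Q
Action: reduce (P -> Q)


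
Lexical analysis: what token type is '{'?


Pattern: delimiter/punctuation
Type: PUNCTUATION


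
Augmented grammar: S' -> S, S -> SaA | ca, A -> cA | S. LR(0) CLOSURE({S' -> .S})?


Start: S' -> .S
For each item with dot before a nonterminal B, add B -> .γ for every B-production
Closure: [S' -> .S, S -> .SaA, S -> .ca]


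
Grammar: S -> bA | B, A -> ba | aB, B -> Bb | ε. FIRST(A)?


Per alternative of A: FIRST(ba) = {b}; FIRST(aB) = {a}
FIRST(A) = {a, b}


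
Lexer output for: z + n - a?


Scan left to right, longest-match per lexeme
Tokens: ID(z), OP(+), ID(n), OP(-), ID(a)


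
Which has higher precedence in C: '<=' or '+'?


'+' is additive (level 9); '<=' is relational (level 7)
Higher level binds tighter
'+' has higher precedence than '<='


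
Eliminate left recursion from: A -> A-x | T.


Left-recursive alternatives: A-x; non-recursive: T
Introduce A': A -> TA', A' -> -xA' | ε


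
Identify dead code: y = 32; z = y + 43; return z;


y is read by z's definition; z is returned
No dead code


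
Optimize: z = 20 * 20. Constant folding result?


20 * 20 = 400 at compile time
Optimized: z = 400


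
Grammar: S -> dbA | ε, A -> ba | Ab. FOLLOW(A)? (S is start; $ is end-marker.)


$ ∈ FOLLOW(S). For each A -> αBβ: add FIRST(β)\{ε} to FOLLOW(B); if β nullable, add FOLLOW(A).
FOLLOW(A) = {$, b}


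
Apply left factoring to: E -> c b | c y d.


Common prefix: 'c'
Factored: E -> c E', E' -> b | y d


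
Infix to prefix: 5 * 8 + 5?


left-to-right (same/higher precedence on left): tree is (+ (* 5 8) 5)
Prefix: + * 5 8 5


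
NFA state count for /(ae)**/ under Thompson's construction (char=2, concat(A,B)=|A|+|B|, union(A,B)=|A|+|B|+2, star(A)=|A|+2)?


Syntax tree has 2 char leaf(s), 0 union(s), 2 star(s)
chars contribute 2×2 = 4; each union adds +2; each star adds +2
Total: 4 + 0 + 4 = 8 states


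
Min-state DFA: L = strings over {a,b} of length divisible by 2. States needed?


Track length mod 2: states 0..1, accept at 0
Minimal DFA: 2 states


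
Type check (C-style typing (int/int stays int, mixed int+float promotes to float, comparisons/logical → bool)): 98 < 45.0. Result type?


Operand types: int < float
Rule: comparison yields bool
Result type: bool


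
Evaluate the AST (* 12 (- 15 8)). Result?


Evaluate inner: (- 15 8) = 7
Evaluate root: (* 12 7) = 84
Result: 84


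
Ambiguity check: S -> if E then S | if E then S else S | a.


dangling else: 'if E then if E then a else a' parses two ways
Ambiguous


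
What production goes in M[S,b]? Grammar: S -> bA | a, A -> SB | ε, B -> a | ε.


For [S, b]: 'b' ∈ FIRST(bA)
Entry: S -> bA


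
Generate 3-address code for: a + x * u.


Break into single-operator statements:
t1 = x * u
t2 = a + t1


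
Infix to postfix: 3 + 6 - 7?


Left to right (same or higher precedence on left)
Postfix: 3 6 + 7 -


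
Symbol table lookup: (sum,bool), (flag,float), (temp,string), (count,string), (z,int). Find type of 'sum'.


Lookup 'sum' → type bool


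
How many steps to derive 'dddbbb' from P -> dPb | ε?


Derivation: P => dPb => ddPbb => dddPbbb => dddbbb
Steps: 4


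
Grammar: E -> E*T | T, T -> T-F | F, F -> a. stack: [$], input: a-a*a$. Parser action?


no handle on stack; shift 'a'
Action: shift


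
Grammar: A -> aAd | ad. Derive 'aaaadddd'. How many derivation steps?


Derivation: A => aAd => aaAdd => aaaAddd => aaaadddd
Steps: 4


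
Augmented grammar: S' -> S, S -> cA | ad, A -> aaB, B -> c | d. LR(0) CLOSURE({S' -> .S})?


Start: S' -> .S
For each item with dot before a nonterminal B, add B -> .γ for every B-production
Closure: [S' -> .S, S -> .cA, S -> .ad]


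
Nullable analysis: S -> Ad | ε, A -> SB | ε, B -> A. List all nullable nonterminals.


A nonterminal is nullable iff some alternative derives ε (directly, or every symbol in it is nullable)
Nullable: {A, B, S}


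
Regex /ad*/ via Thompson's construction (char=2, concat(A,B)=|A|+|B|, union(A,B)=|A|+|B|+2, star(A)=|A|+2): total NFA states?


Syntax tree has 2 char leaf(s), 0 union(s), 1 star(s)
chars contribute 2×2 = 4; each union adds +2; each star adds +2
Total: 4 + 0 + 2 = 6 states


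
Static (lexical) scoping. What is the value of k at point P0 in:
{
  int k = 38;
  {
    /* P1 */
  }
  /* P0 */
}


k declared in the same block as P0
k = 38


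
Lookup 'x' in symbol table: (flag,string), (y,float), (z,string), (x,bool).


Lookup 'x' → type bool


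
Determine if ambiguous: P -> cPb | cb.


balanced c^n…b^n: each string has a unique parse
Unambiguous


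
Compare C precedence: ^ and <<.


'<<' is shift (level 8); '^' is bitwise XOR (level 4)
Higher level binds tighter
'<<' has higher precedence than '^'


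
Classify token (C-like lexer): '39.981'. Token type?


Pattern: digits with a decimal point
Type: FLOAT_LITERAL


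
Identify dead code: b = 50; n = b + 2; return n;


b is read by n's definition; n is returned
No dead code


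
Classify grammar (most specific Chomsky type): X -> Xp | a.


Left-linear: every RHS is a terminal or one nonterminal followed by a terminal
Classification: Type 3 (Regular)


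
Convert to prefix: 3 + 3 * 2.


'*' binds tighter: tree is (+ 3 (* 3 2))
Prefix: + 3 * 3 2


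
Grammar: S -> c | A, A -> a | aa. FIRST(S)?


Per alternative of S: FIRST(c) = {c}; FIRST(A) = {a}
FIRST(S) = {a, c}


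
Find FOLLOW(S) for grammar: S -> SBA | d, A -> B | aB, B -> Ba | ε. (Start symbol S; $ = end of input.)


$ ∈ FOLLOW(S). For each A -> αBβ: add FIRST(β)\{ε} to FOLLOW(B); if β nullable, add FOLLOW(A).
FOLLOW(S) = {$, a}


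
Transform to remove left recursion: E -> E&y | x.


Left-recursive alternatives: E&y; non-recursive: x
Introduce E': E -> xE', E' -> &yE' | ε


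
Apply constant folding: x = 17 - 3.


17 - 3 = 14 at compile time
Optimized: x = 14


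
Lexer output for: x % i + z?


Scan left to right, longest-match per lexeme
Tokens: ID(x), OP(%), ID(i), OP(+), ID(z)


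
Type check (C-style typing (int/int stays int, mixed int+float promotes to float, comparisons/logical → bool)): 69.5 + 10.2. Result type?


Operand types: float + float
Rule: mixed int/float promotes to float; int/int stays int
Result type: float


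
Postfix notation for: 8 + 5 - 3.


Left to right (same or higher precedence on left)
Postfix: 8 5 + 3 -


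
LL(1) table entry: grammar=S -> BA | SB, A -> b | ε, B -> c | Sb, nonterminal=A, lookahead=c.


For [A, c]: ε is nullable and 'c' ∈ FOLLOW(A)
Entry: A -> ε
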